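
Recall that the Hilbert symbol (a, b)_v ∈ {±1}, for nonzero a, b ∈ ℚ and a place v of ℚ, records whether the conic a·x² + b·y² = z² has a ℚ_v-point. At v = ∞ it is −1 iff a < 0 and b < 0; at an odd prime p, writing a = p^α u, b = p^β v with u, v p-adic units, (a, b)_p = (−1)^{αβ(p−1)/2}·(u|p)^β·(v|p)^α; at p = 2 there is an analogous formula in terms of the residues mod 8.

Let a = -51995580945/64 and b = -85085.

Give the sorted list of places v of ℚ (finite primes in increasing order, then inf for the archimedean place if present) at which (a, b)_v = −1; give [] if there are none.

(a, b) ≡ (-105, -85085) mod (ℚ^×)²; places V = {2, 3, 5, 7, 11, 13, 17, ∞}.
(a,b)_3: α=1, u≡1; β=0, v≡1 (mod 3); (1|3)=+1, (1|3)=+1; sign (−1)^0·+1^0·+1^1 = +1.
(a,b)_5: α=1, u≡4; β=1, v≡3 (mod 5); (4|5)=+1, (3|5)=-1; sign (−1)^0·+1^1·-1^1 = -1.
(a,b)_13: α=0, u≡9; β=1, v≡7 (mod 13); (9|13)=+1, (7|13)=-1; sign (−1)^0·+1^1·-1^0 = +1.
(a,b)_2: α=-6, β=0; u≡7, v≡3 (mod 8); ε(u)ε(v)=1·1, αω(v)=-6·1, βω(u)=0·0; sum ≡ 1  ⇒  -1.
(a,b)_∞: sgn(-105)=−, sgn(-85085)=−, so -1.
(a,b)_17: α=4, u≡14; β=1, v≡10 (mod 17); (14|17)=-1, (10|17)=-1; sign (−1)^0·-1^1·-1^4 = -1.
(a,b)_11: α=2, u≡3; β=1, v≡9 (mod 11); (3|11)=+1, (9|11)=+1; sign (−1)^0·+1^1·+1^2 = +1.
(a,b)_7: α=3, u≡6; β=1, v≡4 (mod 7); (6|7)=-1, (4|7)=+1; sign (−1)^1·-1^1·+1^3 = +1.
(-105, -85085 / ℚ) ramifies at {2, 5, 17, ∞}: a division algebra.

[2, 5, 17, inf]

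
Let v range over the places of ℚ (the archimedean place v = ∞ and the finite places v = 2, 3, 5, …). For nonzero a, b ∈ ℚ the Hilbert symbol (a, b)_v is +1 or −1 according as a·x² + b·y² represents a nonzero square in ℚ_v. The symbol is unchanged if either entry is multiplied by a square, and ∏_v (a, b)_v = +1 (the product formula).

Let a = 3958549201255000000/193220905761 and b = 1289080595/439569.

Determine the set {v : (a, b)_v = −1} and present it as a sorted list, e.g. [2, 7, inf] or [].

(a, b) ≡ (55, 1595) mod (ℚ^×)²; places V = {2, 3, 5, 11, 13, 17, 29, 31, ∞}.
(a,b)_29: α=6, u≡8; β=3, v≡21 (mod 29); (8|29)=-1, (21|29)=-1; sign (−1)^0·-1^3·-1^6 = -1.
(a,b)_∞: sgn(55)=+, sgn(1595)=+, so +1.
(a,b)_5: α=7, u≡4; β=1, v≡1 (mod 5); (4|5)=+1, (1|5)=+1; sign (−1)^0·+1^1·+1^7 = +1.
(a,b)_2: α=6, β=0; u≡7, v≡3 (mod 8); ε(u)ε(v)=1·1, αω(v)=6·1, βω(u)=0·0; sum ≡ 1  ⇒  -1.
(a,b)_13: α=-4, u≡12; β=-2, v≡10 (mod 13); (12|13)=+1, (10|13)=+1; sign (−1)^0·+1^-2·+1^-4 = +1.
(a,b)_11: α=3, u≡5; β=1, v≡2 (mod 11); (5|11)=+1, (2|11)=-1; sign (−1)^1·+1^1·-1^3 = +1.
(a,b)_31: α=0, u≡3; β=2, v≡9 (mod 31); (3|31)=-1, (9|31)=+1; sign (−1)^0·-1^2·+1^0 = +1.
(a,b)_17: α=-4, u≡15; β=-2, v≡7 (mod 17); (15|17)=+1, (7|17)=-1; sign (−1)^0·+1^-2·-1^-4 = +1.
(a,b)_3: α=-4, u≡1; β=-2, v≡2 (mod 3); (1|3)=+1, (2|3)=-1; sign (−1)^0·+1^-2·-1^-4 = +1.
|Ram(55, 1595)| = 2, even; anisotropic at {2, 29}.

[2, 29]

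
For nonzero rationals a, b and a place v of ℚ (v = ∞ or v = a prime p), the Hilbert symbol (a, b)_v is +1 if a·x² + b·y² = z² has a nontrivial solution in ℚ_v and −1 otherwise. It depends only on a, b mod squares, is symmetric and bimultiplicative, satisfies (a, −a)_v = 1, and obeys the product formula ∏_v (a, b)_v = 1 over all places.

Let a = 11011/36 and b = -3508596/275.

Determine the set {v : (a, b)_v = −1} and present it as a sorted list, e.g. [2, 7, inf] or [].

Mod squares: a ≡ 91, b ≡ -2431. Check v ∈ {∞, 2, 3, 5, 7, 11, 13, 17}.
v=13: a=13^1·(≡8), b=13^1·(≡7) mod 13; (8|13)=-1, (7|13)=-1; (−1)^{1·1·6}·(-1)^1·(-1)^1 = +1.
v=∞: 91 > 0 and -2431 < 0  ⇒  (a,b)_∞ = +1.
v=2: v_2(a)=-2, v_2(b)=2; units ≡ 3, 1 (mod 8); ε·ε+αω+βω = 1·0+-2·0+2·1 ≡ 0  ⇒  (a,b)_2 = +1.
v=17: a=17^0·(≡6), b=17^1·(≡3) mod 17; (6|17)=-1, (3|17)=-1; (−1)^{0·1·8}·(-1)^1·(-1)^0 = -1.
v=5: a=5^0·(≡1), b=5^-2·(≡4) mod 5; (1|5)=+1, (4|5)=+1; (−1)^{0·-2·2}·(+1)^-2·(+1)^0 = +1.
v=3: a=3^-2·(≡1), b=3^4·(≡2) mod 3; (1|3)=+1, (2|3)=-1; (−1)^{-2·4·1}·(+1)^4·(-1)^-2 = +1.
v=11: a=11^2·(≡1), b=11^-1·(≡10) mod 11; (1|11)=+1, (10|11)=-1; (−1)^{2·-1·5}·(+1)^-1·(-1)^2 = +1.
v=7: a=7^1·(≡5), b=7^2·(≡3) mod 7; (5|7)=-1, (3|7)=-1; (−1)^{1·2·3}·(-1)^2·(-1)^1 = -1.
|Ram(91, -2431)| = 2, even; anisotropic at {7, 17}.

[7, 17]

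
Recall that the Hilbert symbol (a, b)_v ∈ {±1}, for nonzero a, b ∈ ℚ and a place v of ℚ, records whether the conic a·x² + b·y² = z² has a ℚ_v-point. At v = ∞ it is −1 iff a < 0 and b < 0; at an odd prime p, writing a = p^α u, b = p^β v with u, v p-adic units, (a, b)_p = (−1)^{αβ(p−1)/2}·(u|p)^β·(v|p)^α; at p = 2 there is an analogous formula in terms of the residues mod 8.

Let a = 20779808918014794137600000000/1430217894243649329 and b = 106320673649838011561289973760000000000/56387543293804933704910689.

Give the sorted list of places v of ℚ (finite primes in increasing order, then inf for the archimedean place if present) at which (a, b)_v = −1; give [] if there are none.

[17, 41]

Mod squares: a ≡ 41, b ≡ 19499. Check v ∈ {∞, 2, 3, 5, 7, 11, 13, 17, 23, 31, 37, 41}.
v=41: a=41^3·(≡8), b=41^4·(≡35) mod 41; (8|41)=+1, (35|41)=-1; (−1)^{3·4·20}·(+1)^4·(-1)^3 = -1.
v=37: a=37^2·(≡34), b=37^3·(≡33) mod 37; (34|37)=+1, (33|37)=+1; (−1)^{2·3·18}·(+1)^3·(+1)^2 = +1.
v=11: a=11^2·(≡10), b=11^2·(≡6) mod 11; (10|11)=-1, (6|11)=-1; (−1)^{2·2·5}·(-1)^2·(-1)^2 = +1.
v=2: v_2(a)=24, v_2(b)=32; units ≡ 1, 3 (mod 8); ε·ε+αω+βω = 0·1+24·1+32·0 ≡ 0  ⇒  (a,b)_2 = +1.
v=13: a=13^-6·(≡7), b=13^-8·(≡12) mod 13; (7|13)=-1, (12|13)=+1; (−1)^{-6·-8·6}·(-1)^-8·(+1)^-6 = +1.
v=∞: 41 > 0 and 19499 > 0  ⇒  (a,b)_∞ = +1.
v=17: a=17^2·(≡10), b=17^3·(≡13) mod 17; (10|17)=-1, (13|17)=+1; (−1)^{2·3·8}·(-1)^3·(+1)^2 = -1.
v=7: a=7^-6·(≡3), b=7^-8·(≡4) mod 7; (3|7)=-1, (4|7)=+1; (−1)^{-6·-8·3}·(-1)^-8·(+1)^-6 = +1.
v=31: a=31^2·(≡19), b=31^3·(≡7) mod 31; (19|31)=+1, (7|31)=+1; (−1)^{2·3·15}·(+1)^3·(+1)^2 = +1.
v=23: a=23^-4·(≡13), b=23^-6·(≡2) mod 23; (13|23)=+1, (2|23)=+1; (−1)^{-4·-6·11}·(+1)^-6·(+1)^-4 = +1.
v=3: a=3^-2·(≡2), b=3^-4·(≡2) mod 3; (2|3)=-1, (2|3)=-1; (−1)^{-2·-4·1}·(-1)^-4·(-1)^-2 = +1.
v=5: a=5^8·(≡4), b=5^10·(≡1) mod 5; (4|5)=+1, (1|5)=+1; (−1)^{8·10·2}·(+1)^10·(+1)^8 = +1.
|Ram(41, 19499)| = 2, even; anisotropic at {17, 41}.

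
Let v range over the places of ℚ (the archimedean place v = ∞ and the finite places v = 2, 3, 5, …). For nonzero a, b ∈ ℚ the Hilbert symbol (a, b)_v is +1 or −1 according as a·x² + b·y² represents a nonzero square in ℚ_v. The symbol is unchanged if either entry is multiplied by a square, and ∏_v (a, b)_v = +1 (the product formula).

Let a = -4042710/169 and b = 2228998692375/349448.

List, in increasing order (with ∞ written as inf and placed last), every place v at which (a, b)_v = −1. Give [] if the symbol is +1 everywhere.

(a, b) ≡ (-49910, 1447390) mod (ℚ^×)²; places V = {2, 3, 5, 7, 11, 13, 19, 23, 29, 31, ∞}.
(a,b)_3: α=4, u≡1; β=6, v≡1 (mod 3); (1|3)=+1, (1|3)=+1; sign (−1)^0·+1^6·+1^4 = +1.
(a,b)_29: α=0, u≡22; β=1, v≡9 (mod 29); (22|29)=+1, (9|29)=+1; sign (−1)^0·+1^1·+1^0 = +1.
(a,b)_5: α=1, u≡2; β=3, v≡3 (mod 5); (2|5)=-1, (3|5)=-1; sign (−1)^0·-1^3·-1^1 = +1.
(a,b)_11: α=0, u≡8; β=-2, v≡8 (mod 11); (8|11)=-1, (8|11)=-1; sign (−1)^0·-1^-2·-1^0 = +1.
(a,b)_31: α=1, u≡16; β=1, v≡18 (mod 31); (16|31)=+1, (18|31)=+1; sign (−1)^1·+1^1·+1^1 = -1.
(a,b)_23: α=1, u≡11; β=1, v≡8 (mod 23); (11|23)=-1, (8|23)=+1; sign (−1)^1·-1^1·+1^1 = +1.
(a,b)_∞: sgn(-49910)=−, sgn(1447390)=+, so +1.
(a,b)_19: α=0, u≡2; β=-2, v≡13 (mod 19); (2|19)=-1, (13|19)=-1; sign (−1)^0·-1^-2·-1^0 = +1.
(a,b)_13: α=-2, u≡4; β=2, v≡10 (mod 13); (4|13)=+1, (10|13)=+1; sign (−1)^0·+1^2·+1^-2 = +1.
(a,b)_7: α=1, u≡5; β=1, v≡1 (mod 7); (5|7)=-1, (1|7)=+1; sign (−1)^1·-1^1·+1^1 = +1.
(a,b)_2: α=1, β=-3; u≡5, v≡7 (mod 8); ε(u)ε(v)=0·1, αω(v)=1·0, βω(u)=-3·1; sum ≡ 1  ⇒  -1.
(-49910, 1447390 / ℚ) ramifies at {2, 31}: a division algebra.

[2, 31]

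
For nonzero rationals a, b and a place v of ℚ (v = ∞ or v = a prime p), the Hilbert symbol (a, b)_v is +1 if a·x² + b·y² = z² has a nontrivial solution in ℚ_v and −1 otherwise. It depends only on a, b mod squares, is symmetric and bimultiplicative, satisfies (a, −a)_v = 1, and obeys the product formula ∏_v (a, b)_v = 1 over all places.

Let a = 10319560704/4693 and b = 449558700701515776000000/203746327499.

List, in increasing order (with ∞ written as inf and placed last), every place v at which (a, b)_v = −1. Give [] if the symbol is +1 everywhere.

(a, b) ≡ (78, 231) mod (ℚ^×)²; places V = {2, 3, 5, 7, 11, 13, 19, 29, ∞}.
(a,b)_2: α=19, β=30; u≡7, v≡7 (mod 8); ε(u)ε(v)=1·1, αω(v)=19·0, βω(u)=30·0; sum ≡ 1  ⇒  -1.
(a,b)_7: α=0, u≡4; β=5, v≡3 (mod 7); (4|7)=+1, (3|7)=-1; sign (−1)^0·+1^5·-1^0 = +1.
(a,b)_13: α=-1, u≡5; β=-2, v≡1 (mod 13); (5|13)=-1, (1|13)=+1; sign (−1)^0·-1^-2·+1^-1 = +1.
(a,b)_29: α=0, u≡1; β=-2, v≡5 (mod 29); (1|29)=+1, (5|29)=+1; sign (−1)^0·+1^-2·+1^0 = +1.
(a,b)_5: α=0, u≡3; β=6, v≡1 (mod 5); (3|5)=-1, (1|5)=+1; sign (−1)^0·-1^6·+1^0 = +1.
(a,b)_3: α=9, u≡2; β=13, v≡2 (mod 3); (2|3)=-1, (2|3)=-1; sign (−1)^1·-1^13·-1^9 = -1.
(a,b)_11: α=0, u≡5; β=-1, v≡10 (mod 11); (5|11)=+1, (10|11)=-1; sign (−1)^0·+1^-1·-1^0 = +1.
(a,b)_∞: sgn(78)=+, sgn(231)=+, so +1.
(a,b)_19: α=-2, u≡13; β=-4, v≡10 (mod 19); (13|19)=-1, (10|19)=-1; sign (−1)^0·-1^-4·-1^-2 = +1.
Ram(78, 231) = {2, 3}; no ℚ_2-point on the conic.

[2, 3]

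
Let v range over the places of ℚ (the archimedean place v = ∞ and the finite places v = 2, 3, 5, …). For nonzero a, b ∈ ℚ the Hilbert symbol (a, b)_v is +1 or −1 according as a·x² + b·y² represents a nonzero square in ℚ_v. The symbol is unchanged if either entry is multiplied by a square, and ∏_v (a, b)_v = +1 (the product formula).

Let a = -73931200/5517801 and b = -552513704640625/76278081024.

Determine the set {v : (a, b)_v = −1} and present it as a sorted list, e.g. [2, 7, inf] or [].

(a, b) ≡ (-943, -3162822) mod (ℚ^×)²; places V = {2, 3, 5, 7, 13, 23, 29, 37, 41, 43, ∞}.
(a,b)_23: α=1, u≡14; β=1, v≡16 (mod 23); (14|23)=-1, (16|23)=+1; sign (−1)^1·-1^1·+1^1 = +1.
(a,b)_37: α=0, u≡31; β=2, v≡25 (mod 37); (31|37)=-1, (25|37)=+1; sign (−1)^0·-1^2·+1^0 = +1.
(a,b)_43: α=0, u≡5; β=1, v≡22 (mod 43); (5|43)=-1, (22|43)=-1; sign (−1)^0·-1^1·-1^0 = -1.
(a,b)_5: α=2, u≡2; β=6, v≡2 (mod 5); (2|5)=-1, (2|5)=-1; sign (−1)^0·-1^6·-1^2 = +1.
(a,b)_3: α=-8, u≡2; β=-11, v≡1 (mod 3); (2|3)=-1, (1|3)=+1; sign (−1)^0·-1^-11·+1^-8 = -1.
(a,b)_7: α=2, u≡4; β=2, v≡4 (mod 7); (4|7)=+1, (4|7)=+1; sign (−1)^0·+1^2·+1^2 = +1.
(a,b)_2: α=6, β=-9; u≡1, v≡5 (mod 8); ε(u)ε(v)=0·0, αω(v)=6·1, βω(u)=-9·0; sum ≡ 0  ⇒  +1.
(a,b)_∞: sgn(-943)=−, sgn(-3162822)=−, so -1.
(a,b)_41: α=1, u≡1; β=1, v≡21 (mod 41); (1|41)=+1, (21|41)=+1; sign (−1)^0·+1^1·+1^1 = +1.
(a,b)_13: α=0, u≡7; β=1, v≡1 (mod 13); (7|13)=-1, (1|13)=+1; sign (−1)^0·-1^1·+1^0 = -1.
(a,b)_29: α=-2, u≡26; β=-2, v≡4 (mod 29); (26|29)=-1, (4|29)=+1; sign (−1)^0·-1^-2·+1^-2 = +1.
(-943, -3162822 / ℚ) ramifies at {3, 13, 43, ∞}: a division algebra.

[3, 13, 43, inf]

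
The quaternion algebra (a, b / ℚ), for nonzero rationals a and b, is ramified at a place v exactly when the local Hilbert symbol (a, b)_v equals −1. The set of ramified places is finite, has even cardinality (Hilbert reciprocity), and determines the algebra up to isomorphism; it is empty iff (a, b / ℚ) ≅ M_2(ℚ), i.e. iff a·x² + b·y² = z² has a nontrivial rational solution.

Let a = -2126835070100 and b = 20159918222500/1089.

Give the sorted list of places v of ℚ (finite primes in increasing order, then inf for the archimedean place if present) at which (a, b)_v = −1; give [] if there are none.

[17, 19]

Mod squares: a ≡ -435461, b ≡ 569449. Check v ∈ {∞, 2, 3, 5, 7, 11, 13, 17, 19, 41, 43}.
v=3: a=3^0·(≡1), b=3^-2·(≡1) mod 3; (1|3)=+1, (1|3)=+1; (−1)^{0·-2·1}·(+1)^-2·(+1)^0 = +1.
v=∞: -435461 < 0 and 569449 > 0  ⇒  (a,b)_∞ = +1.
v=13: a=13^3·(≡4), b=13^0·(≡3) mod 13; (4|13)=+1, (3|13)=+1; (−1)^{3·0·6}·(+1)^0·(+1)^3 = +1.
v=41: a=41^1·(≡9), b=41^1·(≡23) mod 41; (9|41)=+1, (23|41)=+1; (−1)^{1·1·20}·(+1)^1·(+1)^1 = +1.
v=19: a=19^1·(≡10), b=19^1·(≡12) mod 19; (10|19)=-1, (12|19)=-1; (−1)^{1·1·9}·(-1)^1·(-1)^1 = -1.
v=17: a=17^2·(≡5), b=17^3·(≡3) mod 17; (5|17)=-1, (3|17)=-1; (−1)^{2·3·8}·(-1)^3·(-1)^2 = -1.
v=11: a=11^0·(≡7), b=11^-2·(≡5) mod 11; (7|11)=-1, (5|11)=+1; (−1)^{0·-2·5}·(-1)^-2·(+1)^0 = +1.
v=2: v_2(a)=2, v_2(b)=2; units ≡ 3, 1 (mod 8); ε·ε+αω+βω = 1·0+2·0+2·1 ≡ 0  ⇒  (a,b)_2 = +1.
v=7: a=7^0·(≡1), b=7^2·(≡3) mod 7; (1|7)=+1, (3|7)=-1; (−1)^{0·2·3}·(+1)^2·(-1)^0 = +1.
v=5: a=5^2·(≡1), b=5^4·(≡4) mod 5; (1|5)=+1, (4|5)=+1; (−1)^{2·4·2}·(+1)^4·(+1)^2 = +1.
v=43: a=43^1·(≡6), b=43^1·(≡37) mod 43; (6|43)=+1, (37|43)=-1; (−1)^{1·1·21}·(+1)^1·(-1)^1 = +1.
|Ram(-435461, 569449)| = 2, even; anisotropic at {17, 19}.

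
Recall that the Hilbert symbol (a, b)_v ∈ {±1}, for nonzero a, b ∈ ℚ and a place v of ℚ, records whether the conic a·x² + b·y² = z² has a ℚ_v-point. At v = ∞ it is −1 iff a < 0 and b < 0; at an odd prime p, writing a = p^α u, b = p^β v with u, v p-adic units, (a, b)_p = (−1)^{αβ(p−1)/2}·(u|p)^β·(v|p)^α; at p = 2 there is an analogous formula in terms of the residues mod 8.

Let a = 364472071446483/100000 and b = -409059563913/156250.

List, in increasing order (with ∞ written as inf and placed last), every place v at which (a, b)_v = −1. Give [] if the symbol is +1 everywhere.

(a, b) ≡ (30030, -2730) mod (ℚ^×)²; places V = {2, 3, 5, 7, 11, 13, 17, 23, ∞}.
(a,b)_23: α=2, u≡20; β=2, v≡19 (mod 23); (20|23)=-1, (19|23)=-1; sign (−1)^0·-1^2·-1^2 = +1.
(a,b)_17: α=2, u≡4; β=2, v≡11 (mod 17); (4|17)=+1, (11|17)=-1; sign (−1)^0·+1^2·-1^2 = +1.
(a,b)_∞: sgn(30030)=+, sgn(-2730)=−, so +1.
(a,b)_5: α=-5, u≡4; β=-7, v≡1 (mod 5); (4|5)=+1, (1|5)=+1; sign (−1)^0·+1^-7·+1^-5 = +1.
(a,b)_13: α=1, u≡12; β=1, v≡7 (mod 13); (12|13)=+1, (7|13)=-1; sign (−1)^0·+1^1·-1^1 = -1.
(a,b)_3: α=9, u≡2; β=5, v≡2 (mod 3); (2|3)=-1, (2|3)=-1; sign (−1)^1·-1^5·-1^9 = -1.
(a,b)_11: α=3, u≡8; β=2, v≡4 (mod 11); (8|11)=-1, (4|11)=+1; sign (−1)^0·-1^2·+1^3 = +1.
(a,b)_2: α=-5, β=-1; u≡7, v≡3 (mod 8); ε(u)ε(v)=1·1, αω(v)=-5·1, βω(u)=-1·0; sum ≡ 0  ⇒  +1.
(a,b)_7: α=1, u≡3; β=1, v≡1 (mod 7); (3|7)=-1, (1|7)=+1; sign (−1)^1·-1^1·+1^1 = +1.
Ram(30030, -2730) = {3, 13}; no ℚ_3-point on the conic.

[3, 13]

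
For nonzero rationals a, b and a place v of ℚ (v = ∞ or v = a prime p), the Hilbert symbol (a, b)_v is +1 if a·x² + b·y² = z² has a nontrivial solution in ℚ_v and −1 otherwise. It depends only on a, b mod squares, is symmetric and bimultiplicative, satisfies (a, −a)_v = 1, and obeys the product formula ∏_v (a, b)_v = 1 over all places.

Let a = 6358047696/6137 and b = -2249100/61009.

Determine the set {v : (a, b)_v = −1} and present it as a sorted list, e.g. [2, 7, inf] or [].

(a, b) ≡ (493493, -51) mod (ℚ^×)²; places V = {2, 3, 5, 7, 11, 13, 17, 19, 29, ∞}.
(a,b)_3: α=4, u≡2; β=3, v≡1 (mod 3); (2|3)=-1, (1|3)=+1; sign (−1)^0·-1^3·+1^4 = -1.
(a,b)_11: α=1, u≡3; β=0, v≡5 (mod 11); (3|11)=+1, (5|11)=+1; sign (−1)^0·+1^0·+1^1 = +1.
(a,b)_5: α=0, u≡3; β=2, v≡4 (mod 5); (3|5)=-1, (4|5)=+1; sign (−1)^0·-1^2·+1^0 = +1.
(a,b)_∞: sgn(493493)=+, sgn(-51)=−, so +1.
(a,b)_29: α=1, u≡23; β=0, v≡9 (mod 29); (23|29)=+1, (9|29)=+1; sign (−1)^0·+1^0·+1^1 = +1.
(a,b)_13: α=3, u≡12; β=-2, v≡3 (mod 13); (12|13)=+1, (3|13)=+1; sign (−1)^0·+1^-2·+1^3 = +1.
(a,b)_19: α=-2, u≡7; β=-2, v≡16 (mod 19); (7|19)=+1, (16|19)=+1; sign (−1)^0·+1^-2·+1^-2 = +1.
(a,b)_17: α=-1, u≡7; β=1, v≡10 (mod 17); (7|17)=-1, (10|17)=-1; sign (−1)^0·-1^1·-1^-1 = +1.
(a,b)_2: α=4, β=2; u≡5, v≡5 (mod 8); ε(u)ε(v)=0·0, αω(v)=4·1, βω(u)=2·1; sum ≡ 0  ⇒  +1.
(a,b)_7: α=1, u≡2; β=2, v≡5 (mod 7); (2|7)=+1, (5|7)=-1; sign (−1)^0·+1^2·-1^1 = -1.
|Ram(493493, -51)| = 2, even; anisotropic at {3, 7}.

[3, 7]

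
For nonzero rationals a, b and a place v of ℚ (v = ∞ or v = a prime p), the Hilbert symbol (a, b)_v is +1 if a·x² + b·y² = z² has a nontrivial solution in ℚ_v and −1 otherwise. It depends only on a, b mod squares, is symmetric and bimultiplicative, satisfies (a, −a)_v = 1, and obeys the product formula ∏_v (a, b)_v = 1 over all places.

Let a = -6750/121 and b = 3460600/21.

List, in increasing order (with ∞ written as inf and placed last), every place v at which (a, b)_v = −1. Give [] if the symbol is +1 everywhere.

(a, b) ≡ (-30, 6006) mod (ℚ^×)²; places V = {2, 3, 5, 7, 11, 13, ∞}.
(a,b)_5: α=3, u≡1; β=2, v≡4 (mod 5); (1|5)=+1, (4|5)=+1; sign (−1)^0·+1^2·+1^3 = +1.
(a,b)_7: α=0, u≡6; β=-1, v≡1 (mod 7); (6|7)=-1, (1|7)=+1; sign (−1)^0·-1^-1·+1^0 = -1.
(a,b)_∞: sgn(-30)=−, sgn(6006)=+, so +1.
(a,b)_11: α=-2, u≡4; β=3, v≡7 (mod 11); (4|11)=+1, (7|11)=-1; sign (−1)^0·+1^3·-1^-2 = +1.
(a,b)_13: α=0, u≡9; β=1, v≡8 (mod 13); (9|13)=+1, (8|13)=-1; sign (−1)^0·+1^1·-1^0 = +1.
(a,b)_3: α=3, u≡2; β=-1, v≡1 (mod 3); (2|3)=-1, (1|3)=+1; sign (−1)^1·-1^-1·+1^3 = +1.
(a,b)_2: α=1, β=3; u≡1, v≡3 (mod 8); ε(u)ε(v)=0·1, αω(v)=1·1, βω(u)=3·0; sum ≡ 1  ⇒  -1.
(-30, 6006 / ℚ) ramifies at {2, 7}: a division algebra.

[2, 7]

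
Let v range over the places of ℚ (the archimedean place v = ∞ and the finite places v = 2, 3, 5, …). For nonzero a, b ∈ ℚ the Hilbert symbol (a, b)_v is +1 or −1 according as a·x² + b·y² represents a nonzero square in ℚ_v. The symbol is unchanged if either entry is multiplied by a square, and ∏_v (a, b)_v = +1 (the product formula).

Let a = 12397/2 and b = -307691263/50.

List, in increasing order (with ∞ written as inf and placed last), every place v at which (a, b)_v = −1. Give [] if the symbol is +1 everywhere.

Mod squares: a ≡ 506, b ≡ -9614. Check v ∈ {∞, 2, 5, 7, 11, 19, 23}.
v=11: a=11^1·(≡8), b=11^3·(≡6) mod 11; (8|11)=-1, (6|11)=-1; (−1)^{1·3·5}·(-1)^3·(-1)^1 = -1.
v=19: a=19^0·(≡14), b=19^1·(≡1) mod 19; (14|19)=-1, (1|19)=+1; (−1)^{0·1·9}·(-1)^1·(+1)^0 = -1.
v=23: a=23^1·(≡5), b=23^3·(≡20) mod 23; (5|23)=-1, (20|23)=-1; (−1)^{1·3·11}·(-1)^3·(-1)^1 = -1.
v=7: a=7^2·(≡4), b=7^0·(≡2) mod 7; (4|7)=+1, (2|7)=+1; (−1)^{2·0·3}·(+1)^0·(+1)^2 = +1.
v=5: a=5^0·(≡1), b=5^-2·(≡1) mod 5; (1|5)=+1, (1|5)=+1; (−1)^{0·-2·2}·(+1)^-2·(+1)^0 = +1.
v=∞: 506 > 0 and -9614 < 0  ⇒  (a,b)_∞ = +1.
v=2: v_2(a)=-1, v_2(b)=-1; units ≡ 5, 1 (mod 8); ε·ε+αω+βω = 0·0+-1·0+-1·1 ≡ 1  ⇒  (a,b)_2 = -1.
Ram(506, -9614) = {2, 11, 19, 23}; no ℚ_2-point on the conic.

[2, 11, 19, 23]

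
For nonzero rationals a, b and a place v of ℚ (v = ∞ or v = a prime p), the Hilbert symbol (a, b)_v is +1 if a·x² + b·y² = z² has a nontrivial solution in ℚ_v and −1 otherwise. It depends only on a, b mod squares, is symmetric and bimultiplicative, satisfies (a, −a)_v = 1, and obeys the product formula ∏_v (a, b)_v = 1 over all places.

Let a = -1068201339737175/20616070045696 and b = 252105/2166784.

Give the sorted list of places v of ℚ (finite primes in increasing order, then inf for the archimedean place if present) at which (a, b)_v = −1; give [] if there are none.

Mod squares: a ≡ -238, b ≡ 105. Check v ∈ {∞, 2, 3, 5, 7, 17, 23}.
v=7: a=7^15·(≡1), b=7^5·(≡2) mod 7; (1|7)=+1, (2|7)=+1; (−1)^{15·5·3}·(+1)^5·(+1)^15 = -1.
v=2: v_2(a)=-13, v_2(b)=-12; units ≡ 1, 1 (mod 8); ε·ε+αω+βω = 0·0+-13·0+-12·0 ≡ 0  ⇒  (a,b)_2 = +1.
v=5: a=5^2·(≡3), b=5^1·(≡4) mod 5; (3|5)=-1, (4|5)=+1; (−1)^{2·1·2}·(-1)^1·(+1)^2 = -1.
v=3: a=3^2·(≡2), b=3^1·(≡2) mod 3; (2|3)=-1, (2|3)=-1; (−1)^{2·1·1}·(-1)^1·(-1)^2 = -1.
v=23: a=23^-6·(≡22), b=23^-2·(≡1) mod 23; (22|23)=-1, (1|23)=+1; (−1)^{-6·-2·11}·(-1)^-2·(+1)^-6 = +1.
v=∞: -238 < 0 and 105 > 0  ⇒  (a,b)_∞ = +1.
v=17: a=17^-1·(≡14), b=17^0·(≡11) mod 17; (14|17)=-1, (11|17)=-1; (−1)^{-1·0·8}·(-1)^0·(-1)^-1 = -1.
|Ram(-238, 105)| = 4, even; anisotropic at {3, 5, 7, 17}.

[3, 5, 7, 17]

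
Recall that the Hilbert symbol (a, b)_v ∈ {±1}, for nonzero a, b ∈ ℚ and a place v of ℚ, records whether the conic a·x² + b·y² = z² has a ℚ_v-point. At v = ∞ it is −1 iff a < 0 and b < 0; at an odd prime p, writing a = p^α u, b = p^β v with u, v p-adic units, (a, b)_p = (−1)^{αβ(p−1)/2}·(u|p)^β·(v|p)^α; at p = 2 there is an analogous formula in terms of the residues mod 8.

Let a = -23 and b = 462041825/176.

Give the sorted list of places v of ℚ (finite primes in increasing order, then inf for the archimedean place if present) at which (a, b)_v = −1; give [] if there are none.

[11, 23]

Mod squares: a ≡ -23, b ≡ 7843. Check v ∈ {∞, 2, 5, 7, 11, 23, 31}.
v=∞: -23 < 0 and 7843 > 0  ⇒  (a,b)_∞ = +1.
v=31: a=31^0·(≡8), b=31^1·(≡7) mod 31; (8|31)=+1, (7|31)=+1; (−1)^{0·1·15}·(+1)^1·(+1)^0 = +1.
v=5: a=5^0·(≡2), b=5^2·(≡3) mod 5; (2|5)=-1, (3|5)=-1; (−1)^{0·2·2}·(-1)^2·(-1)^0 = +1.
v=7: a=7^0·(≡5), b=7^2·(≡5) mod 7; (5|7)=-1, (5|7)=-1; (−1)^{0·2·3}·(-1)^2·(-1)^0 = +1.
v=2: v_2(a)=0, v_2(b)=-4; units ≡ 1, 3 (mod 8); ε·ε+αω+βω = 0·1+0·1+-4·0 ≡ 0  ⇒  (a,b)_2 = +1.
v=11: a=11^0·(≡10), b=11^-1·(≡5) mod 11; (10|11)=-1, (5|11)=+1; (−1)^{0·-1·5}·(-1)^-1·(+1)^0 = -1.
v=23: a=23^1·(≡22), b=23^3·(≡17) mod 23; (22|23)=-1, (17|23)=-1; (−1)^{1·3·11}·(-1)^3·(-1)^1 = -1.
|Ram(-23, 7843)| = 2, even; anisotropic at {11, 23}.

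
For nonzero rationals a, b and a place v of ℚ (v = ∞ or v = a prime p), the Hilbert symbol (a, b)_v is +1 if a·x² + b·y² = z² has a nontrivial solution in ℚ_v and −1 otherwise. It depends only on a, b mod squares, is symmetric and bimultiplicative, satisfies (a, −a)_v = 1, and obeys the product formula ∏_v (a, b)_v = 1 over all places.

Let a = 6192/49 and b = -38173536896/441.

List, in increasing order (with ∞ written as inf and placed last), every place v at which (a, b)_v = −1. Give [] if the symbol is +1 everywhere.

[31, 43]

(a, b) ≡ (43, -2666) mod (ℚ^×)²; places V = {2, 3, 7, 11, 31, 43, ∞}.
(a,b)_2: α=4, β=7; u≡3, v≡3 (mod 8); ε(u)ε(v)=1·1, αω(v)=4·1, βω(u)=7·1; sum ≡ 0  ⇒  +1.
(a,b)_11: α=0, u≡2; β=2, v≡8 (mod 11); (2|11)=-1, (8|11)=-1; sign (−1)^0·-1^2·-1^0 = +1.
(a,b)_43: α=1, u≡24; β=3, v≡40 (mod 43); (24|43)=+1, (40|43)=+1; sign (−1)^1·+1^3·+1^1 = -1.
(a,b)_3: α=2, u≡1; β=-2, v≡1 (mod 3); (1|3)=+1, (1|3)=+1; sign (−1)^0·+1^-2·+1^2 = +1.
(a,b)_31: α=0, u≡3; β=1, v≡4 (mod 31); (3|31)=-1, (4|31)=+1; sign (−1)^0·-1^1·+1^0 = -1.
(a,b)_7: α=-2, u≡4; β=-2, v≡1 (mod 7); (4|7)=+1, (1|7)=+1; sign (−1)^0·+1^-2·+1^-2 = +1.
(a,b)_∞: sgn(43)=+, sgn(-2666)=−, so +1.
Ram(43, -2666) = {31, 43}; no ℚ_31-point on the conic.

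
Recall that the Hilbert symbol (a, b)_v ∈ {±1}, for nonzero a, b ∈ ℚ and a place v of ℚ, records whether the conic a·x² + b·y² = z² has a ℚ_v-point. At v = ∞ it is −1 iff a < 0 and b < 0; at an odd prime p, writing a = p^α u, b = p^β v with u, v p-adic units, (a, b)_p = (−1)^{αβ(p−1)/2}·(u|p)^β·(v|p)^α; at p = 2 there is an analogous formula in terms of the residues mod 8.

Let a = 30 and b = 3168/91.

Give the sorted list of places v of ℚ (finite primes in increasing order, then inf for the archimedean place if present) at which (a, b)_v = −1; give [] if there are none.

[5, 11]

(a, b) ≡ (30, 2002) mod (ℚ^×)²; places V = {2, 3, 5, 7, 11, 13, ∞}.
(a,b)_5: α=1, u≡1; β=0, v≡3 (mod 5); (1|5)=+1, (3|5)=-1; sign (−1)^0·+1^0·-1^1 = -1.
(a,b)_∞: sgn(30)=+, sgn(2002)=+, so +1.
(a,b)_13: α=0, u≡4; β=-1, v≡5 (mod 13); (4|13)=+1, (5|13)=-1; sign (−1)^0·+1^-1·-1^0 = +1.
(a,b)_7: α=0, u≡2; β=-1, v≡3 (mod 7); (2|7)=+1, (3|7)=-1; sign (−1)^0·+1^-1·-1^0 = +1.
(a,b)_11: α=0, u≡8; β=1, v≡8 (mod 11); (8|11)=-1, (8|11)=-1; sign (−1)^0·-1^1·-1^0 = -1.
(a,b)_2: α=1, β=5; u≡7, v≡1 (mod 8); ε(u)ε(v)=1·0, αω(v)=1·0, βω(u)=5·0; sum ≡ 0  ⇒  +1.
(a,b)_3: α=1, u≡1; β=2, v≡1 (mod 3); (1|3)=+1, (1|3)=+1; sign (−1)^0·+1^2·+1^1 = +1.
|Ram(30, 2002)| = 2, even; anisotropic at {5, 11}.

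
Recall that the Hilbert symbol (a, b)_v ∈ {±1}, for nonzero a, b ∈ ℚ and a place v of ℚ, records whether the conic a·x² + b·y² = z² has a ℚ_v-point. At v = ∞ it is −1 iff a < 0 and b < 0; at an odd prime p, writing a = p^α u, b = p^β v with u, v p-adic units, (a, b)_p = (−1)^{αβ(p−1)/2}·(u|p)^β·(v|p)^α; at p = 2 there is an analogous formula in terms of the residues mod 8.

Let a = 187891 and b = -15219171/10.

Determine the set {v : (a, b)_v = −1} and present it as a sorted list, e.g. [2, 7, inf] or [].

Mod squares: a ≡ 187891, b ≡ -1878910. Check v ∈ {∞, 2, 3, 5, 11, 19, 29, 31}.
v=19: a=19^1·(≡9), b=19^1·(≡5) mod 19; (9|19)=+1, (5|19)=+1; (−1)^{1·1·9}·(+1)^1·(+1)^1 = -1.
v=5: a=5^0·(≡1), b=5^-1·(≡2) mod 5; (1|5)=+1, (2|5)=-1; (−1)^{0·-1·2}·(+1)^-1·(-1)^0 = +1.
v=∞: 187891 > 0 and -1878910 < 0  ⇒  (a,b)_∞ = +1.
v=31: a=31^1·(≡16), b=31^1·(≡13) mod 31; (16|31)=+1, (13|31)=-1; (−1)^{1·1·15}·(+1)^1·(-1)^1 = +1.
v=2: v_2(a)=0, v_2(b)=-1; units ≡ 3, 1 (mod 8); ε·ε+αω+βω = 1·0+0·0+-1·1 ≡ 1  ⇒  (a,b)_2 = -1.
v=3: a=3^0·(≡1), b=3^4·(≡2) mod 3; (1|3)=+1, (2|3)=-1; (−1)^{0·4·1}·(+1)^4·(-1)^0 = +1.
v=29: a=29^1·(≡12), b=29^1·(≡13) mod 29; (12|29)=-1, (13|29)=+1; (−1)^{1·1·14}·(-1)^1·(+1)^1 = -1.
v=11: a=11^1·(≡9), b=11^1·(≡3) mod 11; (9|11)=+1, (3|11)=+1; (−1)^{1·1·5}·(+1)^1·(+1)^1 = -1.
|Ram(187891, -1878910)| = 4, even; anisotropic at {2, 11, 19, 29}.

[2, 11, 19, 29]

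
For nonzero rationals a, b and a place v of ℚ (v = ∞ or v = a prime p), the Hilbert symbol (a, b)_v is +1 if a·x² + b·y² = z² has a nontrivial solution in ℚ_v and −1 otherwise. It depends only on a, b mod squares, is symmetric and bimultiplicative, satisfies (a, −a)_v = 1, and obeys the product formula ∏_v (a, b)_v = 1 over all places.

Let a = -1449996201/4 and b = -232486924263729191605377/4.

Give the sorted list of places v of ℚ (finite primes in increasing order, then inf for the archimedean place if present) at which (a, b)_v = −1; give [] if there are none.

(a, b) ≡ (-167649, -110577) mod (ℚ^×)²; places V = {2, 3, 29, 31, 41, 47, ∞}.
(a,b)_∞: sgn(-167649)=−, sgn(-110577)=−, so -1.
(a,b)_41: α=1, u≡15; β=3, v≡23 (mod 41); (15|41)=-1, (23|41)=+1; sign (−1)^0·-1^3·+1^1 = -1.
(a,b)_2: α=-2, β=-2; u≡7, v≡7 (mod 8); ε(u)ε(v)=1·1, αω(v)=-2·0, βω(u)=-2·0; sum ≡ 1  ⇒  -1.
(a,b)_47: α=1, u≡13; β=2, v≡17 (mod 47); (13|47)=-1, (17|47)=+1; sign (−1)^0·-1^2·+1^1 = +1.
(a,b)_31: α=2, u≡21; β=5, v≡6 (mod 31); (21|31)=-1, (6|31)=-1; sign (−1)^0·-1^5·-1^2 = -1.
(a,b)_29: α=1, u≡26; β=3, v≡18 (mod 29); (26|29)=-1, (18|29)=-1; sign (−1)^0·-1^3·-1^1 = +1.
(a,b)_3: α=3, u≡1; β=7, v≡2 (mod 3); (1|3)=+1, (2|3)=-1; sign (−1)^1·+1^7·-1^3 = +1.
(-167649, -110577 / ℚ) ramifies at {2, 31, 41, ∞}: a division algebra.

[2, 31, 41, inf]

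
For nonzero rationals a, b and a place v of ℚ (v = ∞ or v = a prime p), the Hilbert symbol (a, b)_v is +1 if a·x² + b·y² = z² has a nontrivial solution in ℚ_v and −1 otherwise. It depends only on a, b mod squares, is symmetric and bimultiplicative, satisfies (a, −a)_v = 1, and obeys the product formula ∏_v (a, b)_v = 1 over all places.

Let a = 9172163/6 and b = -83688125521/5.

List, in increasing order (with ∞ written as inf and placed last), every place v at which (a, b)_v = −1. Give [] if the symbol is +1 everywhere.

[2, 5, 13, 17]

(a, b) ≡ (9282, -5) mod (ℚ^×)²; places V = {2, 3, 5, 7, 11, 13, 17, ∞}.
(a,b)_5: α=0, u≡3; β=-1, v≡4 (mod 5); (3|5)=-1, (4|5)=+1; sign (−1)^0·-1^-1·+1^0 = -1.
(a,b)_7: α=3, u≡6; β=2, v≡4 (mod 7); (6|7)=-1, (4|7)=+1; sign (−1)^0·-1^2·+1^3 = +1.
(a,b)_3: α=-1, u≡1; β=0, v≡1 (mod 3); (1|3)=+1, (1|3)=+1; sign (−1)^0·+1^0·+1^-1 = +1.
(a,b)_17: α=1, u≡13; β=4, v≡6 (mod 17); (13|17)=+1, (6|17)=-1; sign (−1)^0·+1^4·-1^1 = -1.
(a,b)_2: α=-1, β=0; u≡1, v≡3 (mod 8); ε(u)ε(v)=0·1, αω(v)=-1·1, βω(u)=0·0; sum ≡ 1  ⇒  -1.
(a,b)_11: α=2, u≡4; β=2, v≡8 (mod 11); (4|11)=+1, (8|11)=-1; sign (−1)^0·+1^2·-1^2 = +1.
(a,b)_∞: sgn(9282)=+, sgn(-5)=−, so +1.
(a,b)_13: α=1, u≡9; β=2, v≡6 (mod 13); (9|13)=+1, (6|13)=-1; sign (−1)^0·+1^2·-1^1 = -1.
|Ram(9282, -5)| = 4, even; anisotropic at {2, 5, 13, 17}.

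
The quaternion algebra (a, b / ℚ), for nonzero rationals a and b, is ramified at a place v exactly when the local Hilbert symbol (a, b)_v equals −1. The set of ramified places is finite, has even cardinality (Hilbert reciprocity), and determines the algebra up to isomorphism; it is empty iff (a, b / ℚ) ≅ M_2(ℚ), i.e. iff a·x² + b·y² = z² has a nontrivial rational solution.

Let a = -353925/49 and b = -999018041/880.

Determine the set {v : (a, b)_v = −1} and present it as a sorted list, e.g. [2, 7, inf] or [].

(a, b) ≡ (-13, -8855) mod (ℚ^×)²; places V = {2, 3, 5, 7, 11, 13, 23, 47, 53, ∞}.
(a,b)_13: α=1, u≡1; β=0, v≡2 (mod 13); (1|13)=+1, (2|13)=-1; sign (−1)^0·+1^0·-1^1 = -1.
(a,b)_2: α=0, β=-4; u≡3, v≡1 (mod 8); ε(u)ε(v)=1·0, αω(v)=0·0, βω(u)=-4·1; sum ≡ 0  ⇒  +1.
(a,b)_∞: sgn(-13)=−, sgn(-8855)=−, so -1.
(a,b)_7: α=-2, u≡2; β=1, v≡1 (mod 7); (2|7)=+1, (1|7)=+1; sign (−1)^0·+1^1·+1^-2 = +1.
(a,b)_53: α=0, u≡11; β=2, v≡11 (mod 53); (11|53)=+1, (11|53)=+1; sign (−1)^0·+1^2·+1^0 = +1.
(a,b)_47: α=0, u≡16; β=2, v≡12 (mod 47); (16|47)=+1, (12|47)=+1; sign (−1)^0·+1^2·+1^0 = +1.
(a,b)_11: α=2, u≡9; β=-1, v≡4 (mod 11); (9|11)=+1, (4|11)=+1; sign (−1)^0·+1^-1·+1^2 = +1.
(a,b)_23: α=0, u≡15; β=1, v≡8 (mod 23); (15|23)=-1, (8|23)=+1; sign (−1)^0·-1^1·+1^0 = -1.
(a,b)_5: α=2, u≡2; β=-1, v≡4 (mod 5); (2|5)=-1, (4|5)=+1; sign (−1)^0·-1^-1·+1^2 = -1.
(a,b)_3: α=2, u≡2; β=0, v≡1 (mod 3); (2|3)=-1, (1|3)=+1; sign (−1)^0·-1^0·+1^2 = +1.
Ram(-13, -8855) = {5, 13, 23, ∞}; no ℚ_5-point on the conic.

[5, 13, 23, inf]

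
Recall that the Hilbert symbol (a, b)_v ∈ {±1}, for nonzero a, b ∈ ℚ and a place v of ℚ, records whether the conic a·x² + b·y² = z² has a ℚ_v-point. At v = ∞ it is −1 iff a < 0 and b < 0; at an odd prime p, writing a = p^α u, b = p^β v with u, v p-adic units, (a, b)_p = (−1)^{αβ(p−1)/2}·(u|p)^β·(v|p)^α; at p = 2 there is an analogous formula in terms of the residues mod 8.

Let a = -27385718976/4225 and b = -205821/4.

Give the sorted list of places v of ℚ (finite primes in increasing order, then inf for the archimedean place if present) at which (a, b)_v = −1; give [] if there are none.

[7, inf]

Mod squares: a ≡ -11, b ≡ -21. Check v ∈ {∞, 2, 3, 5, 7, 11, 13}.
v=13: a=13^-2·(≡5), b=13^0·(≡2) mod 13; (5|13)=-1, (2|13)=-1; (−1)^{-2·0·6}·(-1)^0·(-1)^-2 = +1.
v=∞: -11 < 0 and -21 < 0  ⇒  (a,b)_∞ = -1.
v=7: a=7^2·(≡3), b=7^1·(≡1) mod 7; (3|7)=-1, (1|7)=+1; (−1)^{2·1·3}·(-1)^1·(+1)^2 = -1.
v=2: v_2(a)=6, v_2(b)=-2; units ≡ 5, 3 (mod 8); ε·ε+αω+βω = 0·1+6·1+-2·1 ≡ 0  ⇒  (a,b)_2 = +1.
v=11: a=11^3·(≡6), b=11^2·(≡1) mod 11; (6|11)=-1, (1|11)=+1; (−1)^{3·2·5}·(-1)^2·(+1)^3 = +1.
v=5: a=5^-2·(≡1), b=5^0·(≡1) mod 5; (1|5)=+1, (1|5)=+1; (−1)^{-2·0·2}·(+1)^0·(+1)^-2 = +1.
v=3: a=3^8·(≡1), b=3^5·(≡2) mod 3; (1|3)=+1, (2|3)=-1; (−1)^{8·5·1}·(+1)^5·(-1)^8 = +1.
Ram(-11, -21) = {7, ∞}; no ℚ_7-point on the conic.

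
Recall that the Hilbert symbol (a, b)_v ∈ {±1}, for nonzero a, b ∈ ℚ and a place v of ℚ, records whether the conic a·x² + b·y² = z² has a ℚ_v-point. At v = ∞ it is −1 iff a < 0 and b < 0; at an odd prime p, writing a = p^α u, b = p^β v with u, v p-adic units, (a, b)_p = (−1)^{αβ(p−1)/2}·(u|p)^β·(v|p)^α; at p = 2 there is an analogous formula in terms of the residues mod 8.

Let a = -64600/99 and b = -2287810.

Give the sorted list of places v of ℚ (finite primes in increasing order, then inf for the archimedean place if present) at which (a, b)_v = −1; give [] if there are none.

(a, b) ≡ (-7106, -46690) mod (ℚ^×)²; places V = {2, 3, 5, 7, 11, 17, 19, 23, 29, ∞}.
(a,b)_17: α=1, u≡3; β=0, v≡16 (mod 17); (3|17)=-1, (16|17)=+1; sign (−1)^0·-1^0·+1^1 = +1.
(a,b)_23: α=0, u≡1; β=1, v≡5 (mod 23); (1|23)=+1, (5|23)=-1; sign (−1)^0·+1^1·-1^0 = +1.
(a,b)_3: α=-2, u≡1; β=0, v≡2 (mod 3); (1|3)=+1, (2|3)=-1; sign (−1)^0·+1^0·-1^-2 = +1.
(a,b)_29: α=0, u≡1; β=1, v≡19 (mod 29); (1|29)=+1, (19|29)=-1; sign (−1)^0·+1^1·-1^0 = +1.
(a,b)_5: α=2, u≡4; β=1, v≡3 (mod 5); (4|5)=+1, (3|5)=-1; sign (−1)^0·+1^1·-1^2 = +1.
(a,b)_2: α=3, β=1; u≡7, v≡7 (mod 8); ε(u)ε(v)=1·1, αω(v)=3·0, βω(u)=1·0; sum ≡ 1  ⇒  -1.
(a,b)_11: α=-1, u≡4; β=0, v≡3 (mod 11); (4|11)=+1, (3|11)=+1; sign (−1)^0·+1^0·+1^-1 = +1.
(a,b)_7: α=0, u≡3; β=3, v≡1 (mod 7); (3|7)=-1, (1|7)=+1; sign (−1)^0·-1^3·+1^0 = -1.
(a,b)_∞: sgn(-7106)=−, sgn(-46690)=−, so -1.
(a,b)_19: α=1, u≡5; β=0, v≡18 (mod 19); (5|19)=+1, (18|19)=-1; sign (−1)^0·+1^0·-1^1 = -1.
(-7106, -46690 / ℚ) ramifies at {2, 7, 19, ∞}: a division algebra.

[2, 7, 19, inf]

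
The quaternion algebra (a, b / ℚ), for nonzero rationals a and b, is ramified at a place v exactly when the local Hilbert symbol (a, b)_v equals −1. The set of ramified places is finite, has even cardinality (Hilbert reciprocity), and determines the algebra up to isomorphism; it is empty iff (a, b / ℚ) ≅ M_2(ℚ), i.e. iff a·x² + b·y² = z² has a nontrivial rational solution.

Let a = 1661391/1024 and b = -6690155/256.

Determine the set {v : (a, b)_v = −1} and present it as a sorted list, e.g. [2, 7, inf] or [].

[37, 53]

Mod squares: a ≡ 2279, b ≡ -7955. Check v ∈ {∞, 2, 3, 5, 29, 37, 43, 53}.
v=∞: 2279 > 0 and -7955 < 0  ⇒  (a,b)_∞ = +1.
v=53: a=53^1·(≡17), b=53^0·(≡2) mod 53; (17|53)=+1, (2|53)=-1; (−1)^{1·0·26}·(+1)^0·(-1)^1 = -1.
v=37: a=37^0·(≡14), b=37^1·(≡11) mod 37; (14|37)=-1, (11|37)=+1; (−1)^{0·1·18}·(-1)^1·(+1)^0 = -1.
v=5: a=5^0·(≡4), b=5^1·(≡4) mod 5; (4|5)=+1, (4|5)=+1; (−1)^{0·1·2}·(+1)^1·(+1)^0 = +1.
v=43: a=43^1·(≡24), b=43^1·(≡27) mod 43; (24|43)=+1, (27|43)=-1; (−1)^{1·1·21}·(+1)^1·(-1)^1 = +1.
v=3: a=3^6·(≡2), b=3^0·(≡1) mod 3; (2|3)=-1, (1|3)=+1; (−1)^{6·0·1}·(-1)^0·(+1)^6 = +1.
v=2: v_2(a)=-10, v_2(b)=-8; units ≡ 7, 5 (mod 8); ε·ε+αω+βω = 1·0+-10·1+-8·0 ≡ 0  ⇒  (a,b)_2 = +1.
v=29: a=29^0·(≡14), b=29^2·(≡25) mod 29; (14|29)=-1, (25|29)=+1; (−1)^{0·2·14}·(-1)^2·(+1)^0 = +1.
(2279, -7955 / ℚ) ramifies at {37, 53}: a division algebra.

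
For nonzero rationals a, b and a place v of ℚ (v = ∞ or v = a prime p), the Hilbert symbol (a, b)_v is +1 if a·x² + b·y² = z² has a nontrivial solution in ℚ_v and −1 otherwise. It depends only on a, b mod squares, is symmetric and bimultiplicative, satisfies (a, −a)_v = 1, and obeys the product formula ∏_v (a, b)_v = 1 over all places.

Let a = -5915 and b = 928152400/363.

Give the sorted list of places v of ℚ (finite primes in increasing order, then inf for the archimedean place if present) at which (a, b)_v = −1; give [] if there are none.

(a, b) ≡ (-35, 24087) mod (ℚ^×)²; places V = {2, 3, 5, 7, 11, 13, 17, 31, 37, ∞}.
(a,b)_7: α=1, u≡2; β=1, v≡2 (mod 7); (2|7)=+1, (2|7)=+1; sign (−1)^1·+1^1·+1^1 = -1.
(a,b)_∞: sgn(-35)=−, sgn(24087)=+, so +1.
(a,b)_31: α=0, u≡6; β=1, v≡16 (mod 31); (6|31)=-1, (16|31)=+1; sign (−1)^0·-1^1·+1^0 = -1.
(a,b)_3: α=0, u≡1; β=-1, v≡1 (mod 3); (1|3)=+1, (1|3)=+1; sign (−1)^0·+1^-1·+1^0 = +1.
(a,b)_37: α=0, u≡5; β=1, v≡35 (mod 37); (5|37)=-1, (35|37)=-1; sign (−1)^0·-1^1·-1^0 = -1.
(a,b)_17: α=0, u≡1; β=2, v≡16 (mod 17); (1|17)=+1, (16|17)=+1; sign (−1)^0·+1^2·+1^0 = +1.
(a,b)_2: α=0, β=4; u≡5, v≡7 (mod 8); ε(u)ε(v)=0·1, αω(v)=0·0, βω(u)=4·1; sum ≡ 0  ⇒  +1.
(a,b)_13: α=2, u≡4; β=0, v≡7 (mod 13); (4|13)=+1, (7|13)=-1; sign (−1)^0·+1^0·-1^2 = +1.
(a,b)_5: α=1, u≡2; β=2, v≡2 (mod 5); (2|5)=-1, (2|5)=-1; sign (−1)^0·-1^2·-1^1 = -1.
(a,b)_11: α=0, u≡3; β=-2, v≡7 (mod 11); (3|11)=+1, (7|11)=-1; sign (−1)^0·+1^-2·-1^0 = +1.
|Ram(-35, 24087)| = 4, even; anisotropic at {5, 7, 31, 37}.

[5, 7, 31, 37]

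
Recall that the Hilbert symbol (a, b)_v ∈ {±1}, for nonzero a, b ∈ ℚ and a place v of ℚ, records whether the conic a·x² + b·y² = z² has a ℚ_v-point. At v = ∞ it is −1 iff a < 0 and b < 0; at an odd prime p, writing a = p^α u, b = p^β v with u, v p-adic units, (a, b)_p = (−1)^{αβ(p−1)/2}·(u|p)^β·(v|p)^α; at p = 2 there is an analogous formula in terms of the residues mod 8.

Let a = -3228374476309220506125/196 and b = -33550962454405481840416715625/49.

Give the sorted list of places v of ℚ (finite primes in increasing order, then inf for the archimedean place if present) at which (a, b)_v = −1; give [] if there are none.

(a, b) ≡ (-76245, -72105) mod (ℚ^×)²; places V = {2, 3, 5, 7, 11, 13, 17, 19, 23, ∞}.
(a,b)_17: α=3, u≡3; β=4, v≡9 (mod 17); (3|17)=-1, (9|17)=+1; sign (−1)^0·-1^4·+1^3 = +1.
(a,b)_2: α=-2, β=0; u≡3, v≡7 (mod 8); ε(u)ε(v)=1·1, αω(v)=-2·0, βω(u)=0·1; sum ≡ 1  ⇒  -1.
(a,b)_∞: sgn(-76245)=−, sgn(-72105)=−, so -1.
(a,b)_3: α=9, u≡1; β=11, v≡1 (mod 3); (1|3)=+1, (1|3)=+1; sign (−1)^1·+1^11·+1^9 = -1.
(a,b)_5: α=3, u≡1; β=5, v≡4 (mod 5); (1|5)=+1, (4|5)=+1; sign (−1)^0·+1^5·+1^3 = +1.
(a,b)_23: α=1, u≡10; β=1, v≡12 (mod 23); (10|23)=-1, (12|23)=+1; sign (−1)^1·-1^1·+1^1 = +1.
(a,b)_7: α=-2, u≡6; β=-2, v≡2 (mod 7); (6|7)=-1, (2|7)=+1; sign (−1)^0·-1^-2·+1^-2 = +1.
(a,b)_19: α=2, u≡8; β=3, v≡1 (mod 19); (8|19)=-1, (1|19)=+1; sign (−1)^0·-1^3·+1^2 = -1.
(a,b)_11: α=4, u≡6; β=5, v≡3 (mod 11); (6|11)=-1, (3|11)=+1; sign (−1)^0·-1^5·+1^4 = -1.
(a,b)_13: α=3, u≡8; β=4, v≡5 (mod 13); (8|13)=-1, (5|13)=-1; sign (−1)^0·-1^4·-1^3 = -1.
(-76245, -72105 / ℚ) ramifies at {2, 3, 11, 13, 19, ∞}: a division algebra.

[2, 3, 11, 13, 19, inf]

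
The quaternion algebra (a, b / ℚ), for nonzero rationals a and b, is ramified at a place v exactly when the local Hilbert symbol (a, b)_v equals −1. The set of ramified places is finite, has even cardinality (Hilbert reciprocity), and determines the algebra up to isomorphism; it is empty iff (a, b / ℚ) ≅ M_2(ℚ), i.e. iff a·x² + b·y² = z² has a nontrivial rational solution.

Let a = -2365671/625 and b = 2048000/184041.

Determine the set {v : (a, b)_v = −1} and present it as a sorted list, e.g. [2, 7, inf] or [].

Mod squares: a ≡ -399, b ≡ 5. Check v ∈ {∞, 2, 3, 5, 7, 11, 13, 19}.
v=11: a=11^2·(≡2), b=11^-2·(≡3) mod 11; (2|11)=-1, (3|11)=+1; (−1)^{2·-2·5}·(-1)^-2·(+1)^2 = +1.
v=3: a=3^1·(≡2), b=3^-2·(≡2) mod 3; (2|3)=-1, (2|3)=-1; (−1)^{1·-2·1}·(-1)^-2·(-1)^1 = -1.
v=2: v_2(a)=0, v_2(b)=14; units ≡ 1, 5 (mod 8); ε·ε+αω+βω = 0·0+0·1+14·0 ≡ 0  ⇒  (a,b)_2 = +1.
v=5: a=5^-4·(≡4), b=5^3·(≡4) mod 5; (4|5)=+1, (4|5)=+1; (−1)^{-4·3·2}·(+1)^3·(+1)^-4 = +1.
v=13: a=13^0·(≡4), b=13^-2·(≡11) mod 13; (4|13)=+1, (11|13)=-1; (−1)^{0·-2·6}·(+1)^-2·(-1)^0 = +1.
v=∞: -399 < 0 and 5 > 0  ⇒  (a,b)_∞ = +1.
v=7: a=7^3·(≡6), b=7^0·(≡6) mod 7; (6|7)=-1, (6|7)=-1; (−1)^{3·0·3}·(-1)^0·(-1)^3 = -1.
v=19: a=19^1·(≡1), b=19^0·(≡4) mod 19; (1|19)=+1, (4|19)=+1; (−1)^{1·0·9}·(+1)^0·(+1)^1 = +1.
(-399, 5 / ℚ) ramifies at {3, 7}: a division algebra.

[3, 7]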